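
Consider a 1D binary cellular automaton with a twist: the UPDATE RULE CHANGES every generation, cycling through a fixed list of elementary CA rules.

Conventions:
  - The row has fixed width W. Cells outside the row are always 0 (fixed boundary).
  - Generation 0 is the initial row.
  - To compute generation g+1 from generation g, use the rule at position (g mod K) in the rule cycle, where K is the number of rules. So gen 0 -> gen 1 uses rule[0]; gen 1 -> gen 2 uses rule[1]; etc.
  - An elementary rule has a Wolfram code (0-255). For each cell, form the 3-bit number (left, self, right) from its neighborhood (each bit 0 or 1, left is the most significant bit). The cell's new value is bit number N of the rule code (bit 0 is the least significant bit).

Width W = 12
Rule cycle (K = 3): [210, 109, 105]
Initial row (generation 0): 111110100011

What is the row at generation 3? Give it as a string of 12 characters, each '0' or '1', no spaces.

Gen 0: 111110100011
Gen 1 (rule 210): 011110010101
Gen 2 (rule 109): 010010011111
Gen 3 (rule 105): 000000010001

Answer: 000000010001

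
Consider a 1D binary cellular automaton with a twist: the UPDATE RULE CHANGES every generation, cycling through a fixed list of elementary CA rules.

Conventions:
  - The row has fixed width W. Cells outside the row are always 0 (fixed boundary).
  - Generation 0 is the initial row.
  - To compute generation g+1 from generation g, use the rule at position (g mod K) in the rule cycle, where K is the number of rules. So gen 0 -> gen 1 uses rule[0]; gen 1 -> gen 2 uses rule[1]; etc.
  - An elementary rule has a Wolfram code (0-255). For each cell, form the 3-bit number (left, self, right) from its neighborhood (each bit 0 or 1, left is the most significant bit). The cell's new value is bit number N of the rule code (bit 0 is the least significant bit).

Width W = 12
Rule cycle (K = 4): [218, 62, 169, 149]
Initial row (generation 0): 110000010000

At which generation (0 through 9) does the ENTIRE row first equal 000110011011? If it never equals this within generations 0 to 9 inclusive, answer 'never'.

Gen 0: 110000010000
Gen 1 (rule 218): 111000101000
Gen 2 (rule 62): 100101111100
Gen 3 (rule 169): 000011111001
Gen 4 (rule 149): 111001110101
Gen 5 (rule 218): 111111110000
Gen 6 (rule 62): 100000001000
Gen 7 (rule 169): 001111100011
Gen 8 (rule 149): 100111011000
Gen 9 (rule 218): 011111011100

Answer: never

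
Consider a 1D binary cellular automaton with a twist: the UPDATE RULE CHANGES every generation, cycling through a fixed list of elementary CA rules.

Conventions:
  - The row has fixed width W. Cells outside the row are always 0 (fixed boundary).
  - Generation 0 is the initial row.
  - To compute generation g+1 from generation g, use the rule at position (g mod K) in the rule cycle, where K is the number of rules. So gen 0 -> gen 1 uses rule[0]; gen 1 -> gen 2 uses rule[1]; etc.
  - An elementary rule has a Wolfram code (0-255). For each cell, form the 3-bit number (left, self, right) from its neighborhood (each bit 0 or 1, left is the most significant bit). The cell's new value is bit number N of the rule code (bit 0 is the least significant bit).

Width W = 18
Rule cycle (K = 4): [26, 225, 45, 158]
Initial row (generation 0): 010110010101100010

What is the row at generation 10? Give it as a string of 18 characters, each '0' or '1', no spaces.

Gen 0: 010110010101100010
Gen 1 (rule 26): 100101100001010101
Gen 2 (rule 225): 000010101100101010
Gen 3 (rule 45): 111011111000111110
Gen 4 (rule 158): 110011110101111101
Gen 5 (rule 26): 101110000001000000
Gen 6 (rule 225): 010110111100011111
Gen 7 (rule 45): 011101100001010000
Gen 8 (rule 158): 111001010011011000
Gen 9 (rule 26): 100110001110010100
Gen 10 (rule 225): 000010100110001001

Answer: 000010100110001001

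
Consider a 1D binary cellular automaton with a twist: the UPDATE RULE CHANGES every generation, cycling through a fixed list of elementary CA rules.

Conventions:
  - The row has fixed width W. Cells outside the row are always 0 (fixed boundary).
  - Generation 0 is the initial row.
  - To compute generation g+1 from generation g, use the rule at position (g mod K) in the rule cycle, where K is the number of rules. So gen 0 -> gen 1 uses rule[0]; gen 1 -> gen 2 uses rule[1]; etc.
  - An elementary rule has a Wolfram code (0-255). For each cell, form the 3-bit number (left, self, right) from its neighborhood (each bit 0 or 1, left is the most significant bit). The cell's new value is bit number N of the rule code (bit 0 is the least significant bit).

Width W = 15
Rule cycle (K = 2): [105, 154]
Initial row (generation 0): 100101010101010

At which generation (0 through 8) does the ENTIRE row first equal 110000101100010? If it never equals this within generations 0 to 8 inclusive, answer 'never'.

Gen 0: 100101010101010
Gen 1 (rule 105): 000010101010100
Gen 2 (rule 154): 000100000000010
Gen 3 (rule 105): 110001111111000
Gen 4 (rule 154): 101011111110100
Gen 5 (rule 105): 010110000011001
Gen 6 (rule 154): 100101000110110
Gen 7 (rule 105): 000010010111110
Gen 8 (rule 154): 000101100111101

Answer: never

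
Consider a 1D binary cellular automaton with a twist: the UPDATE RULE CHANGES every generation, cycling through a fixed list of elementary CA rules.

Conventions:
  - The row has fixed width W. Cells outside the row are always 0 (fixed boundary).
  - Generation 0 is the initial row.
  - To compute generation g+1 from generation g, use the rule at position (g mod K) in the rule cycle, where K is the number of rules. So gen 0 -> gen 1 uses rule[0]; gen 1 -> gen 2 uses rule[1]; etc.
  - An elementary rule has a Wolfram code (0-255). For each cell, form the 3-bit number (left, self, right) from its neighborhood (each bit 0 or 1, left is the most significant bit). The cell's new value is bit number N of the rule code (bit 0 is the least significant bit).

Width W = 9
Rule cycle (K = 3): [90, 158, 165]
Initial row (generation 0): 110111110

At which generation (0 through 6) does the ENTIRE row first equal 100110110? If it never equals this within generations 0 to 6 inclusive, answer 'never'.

Answer: 2

Derivation:
Gen 0: 110111110
Gen 1 (rule 90): 110100011
Gen 2 (rule 158): 100110110
Gen 3 (rule 165): 100001000
Gen 4 (rule 90): 010010100
Gen 5 (rule 158): 111110110
Gen 6 (rule 165): 011101000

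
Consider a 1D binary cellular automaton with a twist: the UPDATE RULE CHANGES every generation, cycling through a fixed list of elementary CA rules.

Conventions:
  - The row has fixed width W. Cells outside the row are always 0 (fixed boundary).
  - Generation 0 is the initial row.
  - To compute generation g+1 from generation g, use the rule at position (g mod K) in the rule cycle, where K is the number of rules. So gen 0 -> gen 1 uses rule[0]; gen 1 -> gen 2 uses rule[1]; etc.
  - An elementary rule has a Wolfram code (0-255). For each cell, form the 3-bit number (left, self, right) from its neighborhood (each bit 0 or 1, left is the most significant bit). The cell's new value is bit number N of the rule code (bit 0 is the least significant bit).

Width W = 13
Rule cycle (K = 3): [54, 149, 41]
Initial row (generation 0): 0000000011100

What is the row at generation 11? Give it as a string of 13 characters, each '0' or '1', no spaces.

Answer: 0111000101111

Derivation:
Gen 0: 0000000011100
Gen 1 (rule 54): 0000000100010
Gen 2 (rule 149): 1111110111011
Gen 3 (rule 41): 1000001100110
Gen 4 (rule 54): 1100010011001
Gen 5 (rule 149): 0011011000101
Gen 6 (rule 41): 1010110010010
Gen 7 (rule 54): 1111001111111
Gen 8 (rule 149): 0110100111110
Gen 9 (rule 41): 0101000100000
Gen 10 (rule 54): 1111101110000
Gen 11 (rule 149): 0111000101111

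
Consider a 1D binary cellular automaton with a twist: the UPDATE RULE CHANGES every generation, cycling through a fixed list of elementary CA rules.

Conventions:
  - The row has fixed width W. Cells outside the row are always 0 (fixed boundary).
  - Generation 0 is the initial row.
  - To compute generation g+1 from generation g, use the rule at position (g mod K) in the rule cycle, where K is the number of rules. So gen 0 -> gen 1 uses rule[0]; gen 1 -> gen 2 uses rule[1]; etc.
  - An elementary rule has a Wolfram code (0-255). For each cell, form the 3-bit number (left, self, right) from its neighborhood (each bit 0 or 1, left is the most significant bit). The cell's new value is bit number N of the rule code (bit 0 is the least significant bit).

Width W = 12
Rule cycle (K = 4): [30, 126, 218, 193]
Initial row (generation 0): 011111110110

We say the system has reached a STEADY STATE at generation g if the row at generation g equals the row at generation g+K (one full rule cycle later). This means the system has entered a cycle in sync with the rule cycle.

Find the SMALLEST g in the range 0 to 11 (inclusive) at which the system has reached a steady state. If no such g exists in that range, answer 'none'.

Gen 0: 011111110110
Gen 1 (rule 30): 110000000101
Gen 2 (rule 126): 111000001111
Gen 3 (rule 218): 111100011111
Gen 4 (rule 193): 011101001111
Gen 5 (rule 30): 110001111000
Gen 6 (rule 126): 111011001100
Gen 7 (rule 218): 111011111110
Gen 8 (rule 193): 011001111110
Gen 9 (rule 30): 110111000001
Gen 10 (rule 126): 111101100011
Gen 11 (rule 218): 111101110111
Gen 12 (rule 193): 011100110011
Gen 13 (rule 30): 110011101110
Gen 14 (rule 126): 111110111011
Gen 15 (rule 218): 111110111011

Answer: none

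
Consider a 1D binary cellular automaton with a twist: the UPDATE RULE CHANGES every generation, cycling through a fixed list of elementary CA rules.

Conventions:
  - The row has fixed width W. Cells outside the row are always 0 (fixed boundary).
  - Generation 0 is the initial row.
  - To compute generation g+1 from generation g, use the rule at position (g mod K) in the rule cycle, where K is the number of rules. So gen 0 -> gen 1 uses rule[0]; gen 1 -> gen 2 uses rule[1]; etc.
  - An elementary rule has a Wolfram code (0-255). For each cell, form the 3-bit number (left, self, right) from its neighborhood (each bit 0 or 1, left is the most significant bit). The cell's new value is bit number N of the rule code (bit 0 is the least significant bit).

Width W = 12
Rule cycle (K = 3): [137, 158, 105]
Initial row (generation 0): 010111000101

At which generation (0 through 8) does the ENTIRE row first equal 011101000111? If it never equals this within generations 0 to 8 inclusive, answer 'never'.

Answer: 5

Derivation:
Gen 0: 010111000101
Gen 1 (rule 137): 000110010000
Gen 2 (rule 158): 001101111000
Gen 3 (rule 105): 101111001011
Gen 4 (rule 137): 001110000010
Gen 5 (rule 158): 011101000111
Gen 6 (rule 105): 010110010101
Gen 7 (rule 137): 000100000000
Gen 8 (rule 158): 001110000000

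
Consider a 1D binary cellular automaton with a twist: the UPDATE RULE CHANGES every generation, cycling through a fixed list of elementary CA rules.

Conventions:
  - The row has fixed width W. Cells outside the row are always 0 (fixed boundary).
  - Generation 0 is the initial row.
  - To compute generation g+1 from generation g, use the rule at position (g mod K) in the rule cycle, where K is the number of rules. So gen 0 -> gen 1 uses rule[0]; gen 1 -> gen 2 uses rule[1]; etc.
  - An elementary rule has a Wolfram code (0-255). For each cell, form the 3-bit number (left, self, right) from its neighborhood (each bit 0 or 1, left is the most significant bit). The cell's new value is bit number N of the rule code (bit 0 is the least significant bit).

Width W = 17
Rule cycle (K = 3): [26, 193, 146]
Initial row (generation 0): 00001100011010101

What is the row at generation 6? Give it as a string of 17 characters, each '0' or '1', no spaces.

Gen 0: 00001100011010101
Gen 1 (rule 26): 00011010110000000
Gen 2 (rule 193): 11001000010111111
Gen 3 (rule 146): 00110100100011110
Gen 4 (rule 26): 01100011010110001
Gen 5 (rule 193): 00101001000010100
Gen 6 (rule 146): 01000110100100010

Answer: 01000110100100010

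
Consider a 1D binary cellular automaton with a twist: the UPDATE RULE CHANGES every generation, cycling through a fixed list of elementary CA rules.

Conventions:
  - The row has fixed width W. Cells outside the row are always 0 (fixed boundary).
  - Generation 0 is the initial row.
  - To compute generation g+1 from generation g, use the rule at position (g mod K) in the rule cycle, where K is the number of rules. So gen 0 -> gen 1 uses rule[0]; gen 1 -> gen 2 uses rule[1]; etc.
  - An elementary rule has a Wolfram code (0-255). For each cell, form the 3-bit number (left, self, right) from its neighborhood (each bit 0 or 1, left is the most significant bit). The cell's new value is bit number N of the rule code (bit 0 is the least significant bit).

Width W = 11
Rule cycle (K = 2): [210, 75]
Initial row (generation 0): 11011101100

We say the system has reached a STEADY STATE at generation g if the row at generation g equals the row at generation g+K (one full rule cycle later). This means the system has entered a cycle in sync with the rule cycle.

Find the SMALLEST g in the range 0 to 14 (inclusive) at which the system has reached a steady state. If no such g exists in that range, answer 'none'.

Answer: 9

Derivation:
Gen 0: 11011101100
Gen 1 (rule 210): 01001100110
Gen 2 (rule 75): 10011101110
Gen 3 (rule 210): 01101100111
Gen 4 (rule 75): 11101101101
Gen 5 (rule 210): 01100100100
Gen 6 (rule 75): 11101001001
Gen 7 (rule 210): 01100110110
Gen 8 (rule 75): 11101110110
Gen 9 (rule 210): 01100110011
Gen 10 (rule 75): 11101110111
Gen 11 (rule 210): 01100110011
Gen 12 (rule 75): 11101110111
Gen 13 (rule 210): 01100110011
Gen 14 (rule 75): 11101110111
Gen 15 (rule 210): 01100110011
Gen 16 (rule 75): 11101110111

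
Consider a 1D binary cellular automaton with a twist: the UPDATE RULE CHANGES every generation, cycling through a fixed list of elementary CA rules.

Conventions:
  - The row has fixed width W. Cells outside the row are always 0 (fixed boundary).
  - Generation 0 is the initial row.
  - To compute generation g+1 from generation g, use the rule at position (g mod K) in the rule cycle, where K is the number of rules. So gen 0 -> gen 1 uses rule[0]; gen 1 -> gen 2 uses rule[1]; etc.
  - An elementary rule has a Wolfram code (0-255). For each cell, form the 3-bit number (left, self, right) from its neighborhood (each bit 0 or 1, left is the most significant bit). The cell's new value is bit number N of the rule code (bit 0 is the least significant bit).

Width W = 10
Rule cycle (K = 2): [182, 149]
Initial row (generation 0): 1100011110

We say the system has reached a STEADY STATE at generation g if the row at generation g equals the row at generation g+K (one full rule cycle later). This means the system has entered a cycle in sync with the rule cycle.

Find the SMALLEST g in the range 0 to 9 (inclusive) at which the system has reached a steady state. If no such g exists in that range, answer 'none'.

Answer: none

Derivation:
Gen 0: 1100011110
Gen 1 (rule 182): 0010101101
Gen 2 (rule 149): 1010100001
Gen 3 (rule 182): 1111110011
Gen 4 (rule 149): 0111101000
Gen 5 (rule 182): 1011011100
Gen 6 (rule 149): 1000001011
Gen 7 (rule 182): 1100011100
Gen 8 (rule 149): 0011001011
Gen 9 (rule 182): 0100111100
Gen 10 (rule 149): 0110011011
Gen 11 (rule 182): 1001100100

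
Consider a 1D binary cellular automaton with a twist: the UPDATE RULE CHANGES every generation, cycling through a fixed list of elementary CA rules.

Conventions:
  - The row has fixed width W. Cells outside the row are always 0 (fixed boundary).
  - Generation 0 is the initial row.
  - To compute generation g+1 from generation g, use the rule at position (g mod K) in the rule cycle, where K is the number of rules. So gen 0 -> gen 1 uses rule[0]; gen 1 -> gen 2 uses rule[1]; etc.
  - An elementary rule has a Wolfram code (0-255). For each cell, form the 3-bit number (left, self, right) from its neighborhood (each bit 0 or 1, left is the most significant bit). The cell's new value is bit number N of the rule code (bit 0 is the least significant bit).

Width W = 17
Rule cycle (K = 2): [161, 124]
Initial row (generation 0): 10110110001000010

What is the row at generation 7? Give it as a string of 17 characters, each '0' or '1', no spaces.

Answer: 01001000110000000

Derivation:
Gen 0: 10110110001000010
Gen 1 (rule 161): 01001000100011000
Gen 2 (rule 124): 01101100110011100
Gen 3 (rule 161): 00010000000001001
Gen 4 (rule 124): 00011000000001101
Gen 5 (rule 161): 11000011111100010
Gen 6 (rule 124): 11100010000110011
Gen 7 (rule 161): 01001000110000000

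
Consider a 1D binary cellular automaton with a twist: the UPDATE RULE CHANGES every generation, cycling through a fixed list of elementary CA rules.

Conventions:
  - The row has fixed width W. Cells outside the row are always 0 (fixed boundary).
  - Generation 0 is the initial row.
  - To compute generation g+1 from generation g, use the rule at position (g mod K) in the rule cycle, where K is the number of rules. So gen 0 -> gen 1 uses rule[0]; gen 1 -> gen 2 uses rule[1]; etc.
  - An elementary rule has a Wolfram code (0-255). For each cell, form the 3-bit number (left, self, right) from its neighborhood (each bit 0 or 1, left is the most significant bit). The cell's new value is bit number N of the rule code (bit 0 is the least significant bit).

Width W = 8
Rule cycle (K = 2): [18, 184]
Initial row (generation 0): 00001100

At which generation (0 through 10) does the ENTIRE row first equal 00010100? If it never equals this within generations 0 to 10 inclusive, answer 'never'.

Answer: 7

Derivation:
Gen 0: 00001100
Gen 1 (rule 18): 00010010
Gen 2 (rule 184): 00001001
Gen 3 (rule 18): 00010110
Gen 4 (rule 184): 00001101
Gen 5 (rule 18): 00010000
Gen 6 (rule 184): 00001000
Gen 7 (rule 18): 00010100
Gen 8 (rule 184): 00001010
Gen 9 (rule 18): 00010001
Gen 10 (rule 184): 00001000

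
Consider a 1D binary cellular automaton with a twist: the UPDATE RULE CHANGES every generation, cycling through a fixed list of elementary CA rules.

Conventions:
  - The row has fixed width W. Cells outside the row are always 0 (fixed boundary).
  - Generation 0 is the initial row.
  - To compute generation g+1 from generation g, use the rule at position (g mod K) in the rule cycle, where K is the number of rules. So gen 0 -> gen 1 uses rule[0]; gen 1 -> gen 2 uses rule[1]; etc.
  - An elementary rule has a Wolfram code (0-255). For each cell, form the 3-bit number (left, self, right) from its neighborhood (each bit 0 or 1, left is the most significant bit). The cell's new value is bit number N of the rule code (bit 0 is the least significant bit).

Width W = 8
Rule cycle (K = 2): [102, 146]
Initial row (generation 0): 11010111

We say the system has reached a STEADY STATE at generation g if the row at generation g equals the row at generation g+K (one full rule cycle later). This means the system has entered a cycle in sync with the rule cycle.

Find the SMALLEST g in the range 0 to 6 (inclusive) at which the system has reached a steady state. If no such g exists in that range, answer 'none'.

Answer: none

Derivation:
Gen 0: 11010111
Gen 1 (rule 102): 01111001
Gen 2 (rule 146): 10110110
Gen 3 (rule 102): 11011010
Gen 4 (rule 146): 00000001
Gen 5 (rule 102): 00000011
Gen 6 (rule 146): 00000100
Gen 7 (rule 102): 00001100
Gen 8 (rule 146): 00010010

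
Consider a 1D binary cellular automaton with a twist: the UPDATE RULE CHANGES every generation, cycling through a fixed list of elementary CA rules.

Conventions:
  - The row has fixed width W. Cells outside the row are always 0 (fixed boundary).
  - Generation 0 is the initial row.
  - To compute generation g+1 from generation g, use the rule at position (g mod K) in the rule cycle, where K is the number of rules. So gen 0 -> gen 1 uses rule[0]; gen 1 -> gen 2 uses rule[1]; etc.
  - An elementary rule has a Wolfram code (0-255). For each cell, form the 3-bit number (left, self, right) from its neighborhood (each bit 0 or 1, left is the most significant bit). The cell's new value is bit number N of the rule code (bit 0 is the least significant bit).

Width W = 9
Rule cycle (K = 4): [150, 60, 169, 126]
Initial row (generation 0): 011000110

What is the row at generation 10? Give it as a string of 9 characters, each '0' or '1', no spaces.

Gen 0: 011000110
Gen 1 (rule 150): 100101001
Gen 2 (rule 60): 110111101
Gen 3 (rule 169): 101111010
Gen 4 (rule 126): 111001111
Gen 5 (rule 150): 010110110
Gen 6 (rule 60): 011101101
Gen 7 (rule 169): 011011010
Gen 8 (rule 126): 111111111
Gen 9 (rule 150): 011111110
Gen 10 (rule 60): 010000001

Answer: 010000001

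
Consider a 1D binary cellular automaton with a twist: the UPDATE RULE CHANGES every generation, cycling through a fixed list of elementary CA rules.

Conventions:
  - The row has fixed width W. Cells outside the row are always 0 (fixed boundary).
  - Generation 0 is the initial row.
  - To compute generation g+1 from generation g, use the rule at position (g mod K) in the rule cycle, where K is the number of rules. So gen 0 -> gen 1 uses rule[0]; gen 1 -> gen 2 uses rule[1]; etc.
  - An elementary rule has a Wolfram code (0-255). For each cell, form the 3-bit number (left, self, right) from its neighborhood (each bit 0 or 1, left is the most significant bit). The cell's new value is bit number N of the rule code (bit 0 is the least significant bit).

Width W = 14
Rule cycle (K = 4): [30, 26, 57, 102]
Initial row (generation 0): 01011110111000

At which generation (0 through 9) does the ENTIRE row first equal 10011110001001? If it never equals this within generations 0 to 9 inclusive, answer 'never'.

Gen 0: 01011110111000
Gen 1 (rule 30): 11010000100100
Gen 2 (rule 26): 10001001011010
Gen 3 (rule 57): 01100100110101
Gen 4 (rule 102): 10101101011111
Gen 5 (rule 30): 10101001010000
Gen 6 (rule 26): 00000110001000
Gen 7 (rule 57): 11110101100111
Gen 8 (rule 102): 00011110101001
Gen 9 (rule 30): 00110000101111

Answer: never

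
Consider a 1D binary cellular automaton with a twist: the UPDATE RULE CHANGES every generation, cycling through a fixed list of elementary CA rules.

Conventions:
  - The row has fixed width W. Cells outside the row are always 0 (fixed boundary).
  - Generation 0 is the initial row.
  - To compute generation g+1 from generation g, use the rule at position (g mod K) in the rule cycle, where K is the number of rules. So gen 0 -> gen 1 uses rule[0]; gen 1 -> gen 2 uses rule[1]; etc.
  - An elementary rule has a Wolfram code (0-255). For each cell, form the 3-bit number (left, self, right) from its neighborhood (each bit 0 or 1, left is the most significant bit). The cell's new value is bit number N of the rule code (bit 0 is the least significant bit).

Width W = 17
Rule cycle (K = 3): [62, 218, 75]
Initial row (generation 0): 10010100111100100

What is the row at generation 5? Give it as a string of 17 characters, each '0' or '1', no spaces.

Answer: 11100001111111111

Derivation:
Gen 0: 10010100111100100
Gen 1 (rule 62): 11111111100011110
Gen 2 (rule 218): 11111111110111111
Gen 3 (rule 75): 10000000010100001
Gen 4 (rule 62): 11000000111110011
Gen 5 (rule 218): 11100001111111111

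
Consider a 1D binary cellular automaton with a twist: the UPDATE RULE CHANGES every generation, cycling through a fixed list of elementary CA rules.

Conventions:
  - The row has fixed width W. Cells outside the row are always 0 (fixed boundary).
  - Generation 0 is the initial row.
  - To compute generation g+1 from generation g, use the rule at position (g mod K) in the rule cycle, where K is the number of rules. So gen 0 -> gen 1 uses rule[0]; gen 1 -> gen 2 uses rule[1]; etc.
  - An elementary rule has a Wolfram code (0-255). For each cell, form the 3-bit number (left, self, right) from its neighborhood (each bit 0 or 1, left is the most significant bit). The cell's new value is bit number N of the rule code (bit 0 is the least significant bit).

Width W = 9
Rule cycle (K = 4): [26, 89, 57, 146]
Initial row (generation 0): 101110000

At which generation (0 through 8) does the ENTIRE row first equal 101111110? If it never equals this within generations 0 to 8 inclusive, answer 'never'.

Answer: 8

Derivation:
Gen 0: 101110000
Gen 1 (rule 26): 001001000
Gen 2 (rule 89): 100100111
Gen 3 (rule 57): 010010100
Gen 4 (rule 146): 101100010
Gen 5 (rule 26): 001010101
Gen 6 (rule 89): 100000000
Gen 7 (rule 57): 011111111
Gen 8 (rule 146): 101111110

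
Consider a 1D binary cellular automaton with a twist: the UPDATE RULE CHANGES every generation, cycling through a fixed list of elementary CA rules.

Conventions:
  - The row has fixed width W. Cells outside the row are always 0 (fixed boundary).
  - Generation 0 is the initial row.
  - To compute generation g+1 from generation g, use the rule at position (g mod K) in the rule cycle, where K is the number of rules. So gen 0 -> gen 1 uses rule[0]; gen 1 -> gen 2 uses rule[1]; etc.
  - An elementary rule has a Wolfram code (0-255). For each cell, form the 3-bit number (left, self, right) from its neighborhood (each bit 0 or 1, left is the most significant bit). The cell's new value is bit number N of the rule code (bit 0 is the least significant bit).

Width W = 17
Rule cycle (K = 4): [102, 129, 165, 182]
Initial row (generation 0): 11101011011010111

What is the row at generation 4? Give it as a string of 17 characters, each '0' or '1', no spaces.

Gen 0: 11101011011010111
Gen 1 (rule 102): 00111101101111001
Gen 2 (rule 129): 10011000000110000
Gen 3 (rule 165): 10000011110000111
Gen 4 (rule 182): 11000101101001010

Answer: 11000101101001010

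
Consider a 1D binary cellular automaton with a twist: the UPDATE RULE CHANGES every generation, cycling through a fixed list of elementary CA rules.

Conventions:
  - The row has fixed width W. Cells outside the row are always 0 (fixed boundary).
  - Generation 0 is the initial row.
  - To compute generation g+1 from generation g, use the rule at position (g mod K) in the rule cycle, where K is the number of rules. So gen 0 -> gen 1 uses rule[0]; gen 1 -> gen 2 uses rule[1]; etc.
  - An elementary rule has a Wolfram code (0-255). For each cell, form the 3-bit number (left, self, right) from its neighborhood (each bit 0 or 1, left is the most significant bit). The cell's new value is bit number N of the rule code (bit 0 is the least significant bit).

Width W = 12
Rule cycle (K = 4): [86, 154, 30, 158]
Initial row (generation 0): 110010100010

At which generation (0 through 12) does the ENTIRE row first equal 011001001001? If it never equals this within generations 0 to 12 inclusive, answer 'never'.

Gen 0: 110010100010
Gen 1 (rule 86): 011110110111
Gen 2 (rule 154): 111100100110
Gen 3 (rule 30): 100011111101
Gen 4 (rule 158): 110111111001
Gen 5 (rule 86): 010000001111
Gen 6 (rule 154): 101000011110
Gen 7 (rule 30): 101100110001
Gen 8 (rule 158): 101011101011
Gen 9 (rule 86): 101000101001
Gen 10 (rule 154): 000101000110
Gen 11 (rule 30): 001101101101
Gen 12 (rule 158): 011001001001

Answer: 12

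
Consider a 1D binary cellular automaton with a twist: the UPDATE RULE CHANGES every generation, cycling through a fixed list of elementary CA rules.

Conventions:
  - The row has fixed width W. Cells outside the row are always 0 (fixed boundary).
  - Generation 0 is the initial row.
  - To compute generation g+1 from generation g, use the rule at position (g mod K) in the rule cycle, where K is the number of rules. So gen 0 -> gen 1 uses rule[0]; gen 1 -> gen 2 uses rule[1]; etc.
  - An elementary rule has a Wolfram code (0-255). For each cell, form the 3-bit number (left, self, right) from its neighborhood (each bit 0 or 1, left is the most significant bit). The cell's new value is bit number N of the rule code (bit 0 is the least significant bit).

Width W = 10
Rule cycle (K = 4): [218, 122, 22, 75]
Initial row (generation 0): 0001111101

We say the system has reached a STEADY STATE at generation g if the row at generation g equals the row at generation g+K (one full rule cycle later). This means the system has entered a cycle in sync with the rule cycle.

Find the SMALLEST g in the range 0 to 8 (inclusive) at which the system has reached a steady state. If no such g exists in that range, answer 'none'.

Gen 0: 0001111101
Gen 1 (rule 218): 0011111100
Gen 2 (rule 122): 0110000110
Gen 3 (rule 22): 1001001001
Gen 4 (rule 75): 0010010010
Gen 5 (rule 218): 0101101101
Gen 6 (rule 122): 1011111110
Gen 7 (rule 22): 1000000001
Gen 8 (rule 75): 0011111110
Gen 9 (rule 218): 0111111111
Gen 10 (rule 122): 1100000001
Gen 11 (rule 22): 0010000011
Gen 12 (rule 75): 1100111111

Answer: none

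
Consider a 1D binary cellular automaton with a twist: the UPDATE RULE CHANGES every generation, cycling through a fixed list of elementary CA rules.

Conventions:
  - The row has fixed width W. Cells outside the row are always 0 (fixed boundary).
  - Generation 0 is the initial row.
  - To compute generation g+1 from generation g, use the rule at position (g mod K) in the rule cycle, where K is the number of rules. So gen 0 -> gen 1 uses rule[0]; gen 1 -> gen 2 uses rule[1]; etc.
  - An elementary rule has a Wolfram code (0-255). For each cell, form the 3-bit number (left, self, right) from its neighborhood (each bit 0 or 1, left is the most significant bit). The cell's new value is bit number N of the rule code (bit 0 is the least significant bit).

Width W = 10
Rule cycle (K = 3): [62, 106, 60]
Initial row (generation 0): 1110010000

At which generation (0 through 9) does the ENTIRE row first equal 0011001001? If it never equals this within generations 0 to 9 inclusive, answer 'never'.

Answer: never

Derivation:
Gen 0: 1110010000
Gen 1 (rule 62): 1001111000
Gen 2 (rule 106): 0011001000
Gen 3 (rule 60): 0010101100
Gen 4 (rule 62): 0111111010
Gen 5 (rule 106): 1100001100
Gen 6 (rule 60): 1010001010
Gen 7 (rule 62): 1111011111
Gen 8 (rule 106): 1001110001
Gen 9 (rule 60): 1101001001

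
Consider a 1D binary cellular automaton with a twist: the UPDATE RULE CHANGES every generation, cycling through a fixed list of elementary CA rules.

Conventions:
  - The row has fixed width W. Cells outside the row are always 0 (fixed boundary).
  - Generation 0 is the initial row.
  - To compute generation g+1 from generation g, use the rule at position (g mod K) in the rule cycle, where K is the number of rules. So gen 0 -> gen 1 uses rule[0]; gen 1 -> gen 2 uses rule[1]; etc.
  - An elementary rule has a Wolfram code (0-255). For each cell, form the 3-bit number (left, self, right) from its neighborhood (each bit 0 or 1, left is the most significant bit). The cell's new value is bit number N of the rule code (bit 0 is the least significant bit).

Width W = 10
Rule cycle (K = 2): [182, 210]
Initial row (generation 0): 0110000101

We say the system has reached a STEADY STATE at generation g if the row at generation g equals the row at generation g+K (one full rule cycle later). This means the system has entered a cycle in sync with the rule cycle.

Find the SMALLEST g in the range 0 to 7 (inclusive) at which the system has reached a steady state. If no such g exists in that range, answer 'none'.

Gen 0: 0110000101
Gen 1 (rule 182): 1001001111
Gen 2 (rule 210): 0110110111
Gen 3 (rule 182): 1001001010
Gen 4 (rule 210): 0110110001
Gen 5 (rule 182): 1001001011
Gen 6 (rule 210): 0110110001
Gen 7 (rule 182): 1001001011
Gen 8 (rule 210): 0110110001
Gen 9 (rule 182): 1001001011

Answer: 4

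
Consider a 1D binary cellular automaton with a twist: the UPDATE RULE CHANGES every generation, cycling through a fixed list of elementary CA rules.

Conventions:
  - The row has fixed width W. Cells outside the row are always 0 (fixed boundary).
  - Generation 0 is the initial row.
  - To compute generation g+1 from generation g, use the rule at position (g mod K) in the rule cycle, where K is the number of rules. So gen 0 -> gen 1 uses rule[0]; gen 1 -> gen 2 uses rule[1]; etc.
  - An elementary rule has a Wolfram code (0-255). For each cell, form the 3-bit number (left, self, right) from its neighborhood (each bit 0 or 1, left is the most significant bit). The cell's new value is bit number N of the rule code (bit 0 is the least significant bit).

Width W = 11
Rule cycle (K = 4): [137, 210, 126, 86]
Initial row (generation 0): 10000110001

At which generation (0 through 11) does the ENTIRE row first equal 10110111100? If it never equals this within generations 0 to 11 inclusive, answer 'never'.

Answer: never

Derivation:
Gen 0: 10000110001
Gen 1 (rule 137): 00110100100
Gen 2 (rule 210): 01010011010
Gen 3 (rule 126): 11111111111
Gen 4 (rule 86): 00000000001
Gen 5 (rule 137): 11111111100
Gen 6 (rule 210): 01111111110
Gen 7 (rule 126): 11000000011
Gen 8 (rule 86): 01100000101
Gen 9 (rule 137): 01001110000
Gen 10 (rule 210): 10110111000
Gen 11 (rule 126): 11111101100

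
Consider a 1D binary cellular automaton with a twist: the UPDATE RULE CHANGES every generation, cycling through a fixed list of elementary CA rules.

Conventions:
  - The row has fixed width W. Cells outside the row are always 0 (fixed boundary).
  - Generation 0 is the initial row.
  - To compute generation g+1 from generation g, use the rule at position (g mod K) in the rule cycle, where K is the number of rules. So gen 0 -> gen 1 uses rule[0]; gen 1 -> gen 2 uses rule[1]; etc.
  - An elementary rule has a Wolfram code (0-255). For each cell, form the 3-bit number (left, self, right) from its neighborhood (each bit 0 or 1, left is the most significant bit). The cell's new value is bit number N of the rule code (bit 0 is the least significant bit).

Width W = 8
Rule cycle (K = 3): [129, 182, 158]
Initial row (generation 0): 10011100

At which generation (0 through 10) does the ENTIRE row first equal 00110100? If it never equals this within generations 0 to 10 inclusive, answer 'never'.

Answer: never

Derivation:
Gen 0: 10011100
Gen 1 (rule 129): 00001001
Gen 2 (rule 182): 00011111
Gen 3 (rule 158): 00111110
Gen 4 (rule 129): 10011100
Gen 5 (rule 182): 11101010
Gen 6 (rule 158): 11001011
Gen 7 (rule 129): 00000000
Gen 8 (rule 182): 00000000
Gen 9 (rule 158): 00000000
Gen 10 (rule 129): 11111111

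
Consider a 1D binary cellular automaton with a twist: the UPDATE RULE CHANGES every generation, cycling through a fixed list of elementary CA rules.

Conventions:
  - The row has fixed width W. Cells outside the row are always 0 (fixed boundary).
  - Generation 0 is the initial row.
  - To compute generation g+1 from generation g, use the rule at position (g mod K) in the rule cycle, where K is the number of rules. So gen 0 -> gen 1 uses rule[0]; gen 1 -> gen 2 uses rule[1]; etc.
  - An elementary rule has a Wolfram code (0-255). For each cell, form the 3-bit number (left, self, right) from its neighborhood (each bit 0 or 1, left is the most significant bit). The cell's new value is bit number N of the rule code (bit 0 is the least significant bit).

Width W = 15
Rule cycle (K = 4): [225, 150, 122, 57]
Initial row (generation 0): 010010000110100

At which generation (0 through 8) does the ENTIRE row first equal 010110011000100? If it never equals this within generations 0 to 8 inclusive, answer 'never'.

Answer: never

Derivation:
Gen 0: 010010000110100
Gen 1 (rule 225): 000000110011001
Gen 2 (rule 150): 000001001100111
Gen 3 (rule 122): 000010111111101
Gen 4 (rule 57): 111001100000010
Gen 5 (rule 225): 011000101111000
Gen 6 (rule 150): 100101100110100
Gen 7 (rule 122): 011011111111010
Gen 8 (rule 57): 010110000000101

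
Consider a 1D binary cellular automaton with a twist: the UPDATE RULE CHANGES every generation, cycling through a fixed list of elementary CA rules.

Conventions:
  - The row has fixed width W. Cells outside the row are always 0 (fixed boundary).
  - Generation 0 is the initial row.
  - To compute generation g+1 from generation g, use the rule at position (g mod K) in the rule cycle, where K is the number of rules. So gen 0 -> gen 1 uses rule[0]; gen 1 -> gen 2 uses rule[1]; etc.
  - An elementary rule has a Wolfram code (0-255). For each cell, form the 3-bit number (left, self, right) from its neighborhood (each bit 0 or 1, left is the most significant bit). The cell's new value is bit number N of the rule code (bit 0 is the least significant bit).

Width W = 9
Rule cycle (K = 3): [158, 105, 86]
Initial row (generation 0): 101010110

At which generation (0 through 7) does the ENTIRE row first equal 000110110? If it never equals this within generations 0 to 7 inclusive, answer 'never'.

Gen 0: 101010110
Gen 1 (rule 158): 101010101
Gen 2 (rule 105): 010101010
Gen 3 (rule 86): 110101011
Gen 4 (rule 158): 100101010
Gen 5 (rule 105): 000010100
Gen 6 (rule 86): 000110110
Gen 7 (rule 158): 001100101

Answer: 6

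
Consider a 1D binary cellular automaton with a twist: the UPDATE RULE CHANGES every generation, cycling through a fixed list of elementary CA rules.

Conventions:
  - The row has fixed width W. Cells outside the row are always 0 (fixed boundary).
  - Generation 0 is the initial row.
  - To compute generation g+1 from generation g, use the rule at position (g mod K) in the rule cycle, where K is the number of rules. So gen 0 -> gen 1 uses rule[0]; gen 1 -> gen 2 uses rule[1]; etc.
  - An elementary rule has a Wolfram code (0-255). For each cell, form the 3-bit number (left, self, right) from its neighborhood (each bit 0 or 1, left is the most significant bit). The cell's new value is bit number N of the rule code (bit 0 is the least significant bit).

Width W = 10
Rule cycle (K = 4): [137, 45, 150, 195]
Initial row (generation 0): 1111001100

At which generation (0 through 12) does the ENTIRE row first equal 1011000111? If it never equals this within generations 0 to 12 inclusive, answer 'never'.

Answer: never

Derivation:
Gen 0: 1111001100
Gen 1 (rule 137): 1110001001
Gen 2 (rule 45): 1000101001
Gen 3 (rule 150): 1101101111
Gen 4 (rule 195): 0100100111
Gen 5 (rule 137): 0000000110
Gen 6 (rule 45): 1111110100
Gen 7 (rule 150): 0111100110
Gen 8 (rule 195): 1011101010
Gen 9 (rule 137): 0011000000
Gen 10 (rule 45): 1010011111
Gen 11 (rule 150): 1011101110
Gen 12 (rule 195): 0001100110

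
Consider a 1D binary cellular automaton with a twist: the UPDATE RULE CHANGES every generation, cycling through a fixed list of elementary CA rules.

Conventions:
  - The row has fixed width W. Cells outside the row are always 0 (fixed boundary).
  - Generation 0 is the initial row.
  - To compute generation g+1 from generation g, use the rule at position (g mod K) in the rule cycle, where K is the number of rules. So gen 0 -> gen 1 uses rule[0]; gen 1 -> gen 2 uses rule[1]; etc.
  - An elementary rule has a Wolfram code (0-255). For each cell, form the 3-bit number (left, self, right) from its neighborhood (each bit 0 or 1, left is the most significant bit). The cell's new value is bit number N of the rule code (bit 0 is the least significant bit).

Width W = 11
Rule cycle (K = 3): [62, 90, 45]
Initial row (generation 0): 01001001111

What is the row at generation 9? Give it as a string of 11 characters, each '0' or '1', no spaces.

Gen 0: 01001001111
Gen 1 (rule 62): 11111111000
Gen 2 (rule 90): 10000001100
Gen 3 (rule 45): 10111101001
Gen 4 (rule 62): 11100011111
Gen 5 (rule 90): 10110110001
Gen 6 (rule 45): 11101100101
Gen 7 (rule 62): 10011011111
Gen 8 (rule 90): 01111010001
Gen 9 (rule 45): 01000110101

Answer: 01000110101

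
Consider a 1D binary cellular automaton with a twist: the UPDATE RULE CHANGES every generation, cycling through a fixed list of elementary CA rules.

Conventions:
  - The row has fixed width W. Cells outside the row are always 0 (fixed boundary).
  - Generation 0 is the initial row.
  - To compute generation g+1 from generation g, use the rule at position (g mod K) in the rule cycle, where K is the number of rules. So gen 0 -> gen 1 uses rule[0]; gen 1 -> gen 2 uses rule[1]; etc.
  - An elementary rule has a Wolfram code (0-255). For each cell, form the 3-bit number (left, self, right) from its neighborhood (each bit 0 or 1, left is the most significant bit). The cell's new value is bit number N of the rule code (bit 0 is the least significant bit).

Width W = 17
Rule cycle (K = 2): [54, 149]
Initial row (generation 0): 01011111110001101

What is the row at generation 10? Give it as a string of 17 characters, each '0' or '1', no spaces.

Gen 0: 01011111110001101
Gen 1 (rule 54): 11100000001010011
Gen 2 (rule 149): 01011111101011000
Gen 3 (rule 54): 11100000011100100
Gen 4 (rule 149): 01011111001010111
Gen 5 (rule 54): 11100000111111000
Gen 6 (rule 149): 01011110011110111
Gen 7 (rule 54): 11100001100001000
Gen 8 (rule 149): 01011100011101111
Gen 9 (rule 54): 11100010100010000
Gen 10 (rule 149): 01011010111011111

Answer: 01011010111011111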